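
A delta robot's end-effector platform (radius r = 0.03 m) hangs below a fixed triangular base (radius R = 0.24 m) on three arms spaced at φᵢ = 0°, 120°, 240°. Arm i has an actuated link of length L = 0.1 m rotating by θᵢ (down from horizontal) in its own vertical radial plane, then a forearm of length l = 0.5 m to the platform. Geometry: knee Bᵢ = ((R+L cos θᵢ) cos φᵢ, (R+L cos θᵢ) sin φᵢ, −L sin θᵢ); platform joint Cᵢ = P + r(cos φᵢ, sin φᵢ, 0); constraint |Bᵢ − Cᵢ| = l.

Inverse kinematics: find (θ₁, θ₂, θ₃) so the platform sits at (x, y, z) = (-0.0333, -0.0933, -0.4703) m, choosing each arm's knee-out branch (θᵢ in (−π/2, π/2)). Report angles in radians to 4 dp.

rotate P by −φ1: (-0.0333, -0.0933, -0.4703)
  A cos θ + B sin θ = C:  0.2433·cos θ + -0.4703·sin θ = -0.2454
  √(A²+B²)=0.5295;  θ1 = -1.0934+2.0527 ≈ 0.9593
rotate P by −φ2: (-0.0642, 0.0755, -0.4703)
  A cos θ + B sin θ = C:  0.2742·cos θ + -0.4703·sin θ = -0.3102
  γ=atan2(-0.4703,0.2742)=-1.0430;  ψ=arccos(-0.5698)=2.1771;  θ2=γ+ψ≈1.1341
rotate P by −φ3: (0.0975, 0.0178, -0.4703)
  e−x'=0.1125;  (l²−L²−(e−x')²−y'²−z²)/2L = 0.0292
  √(A²+B²)=0.4836;  θ3 = -1.3359+1.5104 ≈ 0.1745

θ₁ = 0.9593, θ₂ = 1.1341, θ₃ = 0.1745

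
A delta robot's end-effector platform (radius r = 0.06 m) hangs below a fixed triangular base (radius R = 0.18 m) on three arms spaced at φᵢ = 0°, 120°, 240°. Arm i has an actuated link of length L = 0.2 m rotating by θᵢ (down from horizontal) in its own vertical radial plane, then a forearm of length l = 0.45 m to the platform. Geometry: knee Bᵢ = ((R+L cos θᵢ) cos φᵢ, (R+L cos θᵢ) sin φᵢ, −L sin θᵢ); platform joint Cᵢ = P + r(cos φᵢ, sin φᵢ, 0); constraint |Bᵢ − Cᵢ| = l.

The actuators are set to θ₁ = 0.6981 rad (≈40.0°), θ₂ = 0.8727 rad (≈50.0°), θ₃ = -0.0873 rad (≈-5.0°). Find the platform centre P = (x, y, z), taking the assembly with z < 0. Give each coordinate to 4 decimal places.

φ1=0.0°: virtual centre (0.2732, 0.0000, -0.1286), radius l
φ2=120.0°: virtual centre (-0.1243, 0.2153, -0.1532), radius l
φ3=240.0°: virtual centre (-0.1596, -0.2765, 0.0174), radius l
|O₂|²−|O₁|² = -0.0059;  |O₃|²−|O₁|² = 0.0110
[-0.7950 0.4305 -0.0493]·P = -0.0059;  [-0.8657 -0.5529 0.2920]·P = 0.0110
det = 0.8122;  x = -0.0018+0.1212z,  y = -0.0171+0.3383z
into |P−O₁|² = l²: 1.1292z² + 0.1789z + -0.1100 = 0;  Δ = 0.5290;  z = -0.4013 or 0.2429 → z<0 root = -0.4013
x = -0.0505, y = -0.1529

(-0.0505, -0.1529, -0.4013)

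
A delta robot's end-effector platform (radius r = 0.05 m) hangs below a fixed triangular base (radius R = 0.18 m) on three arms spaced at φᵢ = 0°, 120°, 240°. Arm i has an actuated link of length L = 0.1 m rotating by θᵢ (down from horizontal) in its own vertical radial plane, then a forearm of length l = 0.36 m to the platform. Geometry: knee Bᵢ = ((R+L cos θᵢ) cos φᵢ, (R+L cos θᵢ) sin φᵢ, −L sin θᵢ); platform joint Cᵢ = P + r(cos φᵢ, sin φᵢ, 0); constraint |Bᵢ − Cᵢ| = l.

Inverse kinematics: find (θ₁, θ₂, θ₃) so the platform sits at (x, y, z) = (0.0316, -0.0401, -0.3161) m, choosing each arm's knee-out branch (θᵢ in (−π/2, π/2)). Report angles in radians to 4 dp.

φ1=0.0° → target in arm frame (0.0316, -0.0401)
  A=0.0984, B=-0.3161, C=(l²−L²−A²−y'²−z²)/(2L)=0.0420
  θ1 = atan2(B,A) + arccos(C/0.3311) = 0.1747
arm 2 (φ=120.0°): x'=-0.0505, y'=-0.0073
  A=0.1805, B=-0.3161, C=(l²−L²−A²−y'²−z²)/(2L)=-0.0648
  γ=atan2(-0.3161,0.1805)=-1.0519;  ψ=arccos(-0.1781)=1.7498;  θ2=γ+ψ≈0.6979
rotate P by −φ3: (0.0189, 0.0474, -0.3161)
  A=0.1111, B=-0.3161, C=(l²−L²−A²−y'²−z²)/(2L)=0.0255
  γ=atan2(-0.3161,0.1111)=-1.2329;  ψ=arccos(0.0760)=1.4947;  θ3=γ+ψ≈0.2618

θ₁ = 0.1747, θ₂ = 0.6979, θ₃ = 0.2618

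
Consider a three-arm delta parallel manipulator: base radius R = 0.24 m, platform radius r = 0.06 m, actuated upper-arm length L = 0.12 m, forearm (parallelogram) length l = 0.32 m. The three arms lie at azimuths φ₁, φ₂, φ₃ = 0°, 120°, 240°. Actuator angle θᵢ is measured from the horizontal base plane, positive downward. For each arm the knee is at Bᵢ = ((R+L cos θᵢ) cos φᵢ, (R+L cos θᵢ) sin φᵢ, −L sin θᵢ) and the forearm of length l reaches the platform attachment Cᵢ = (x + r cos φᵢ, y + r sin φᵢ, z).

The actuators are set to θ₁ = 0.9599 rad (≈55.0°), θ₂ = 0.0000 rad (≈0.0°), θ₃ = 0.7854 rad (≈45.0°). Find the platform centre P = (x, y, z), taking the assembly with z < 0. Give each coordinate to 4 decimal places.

centre 1 = (0.2488·cos0.0°, 0.2488·sin0.0°, -0.0983) = (0.2488, 0.0000, -0.0983)
arm 2 at φ=120.0°: (R−r)+L cos θ2 = 0.3000;  centre 2 = (-0.1500, 0.2598, 0.0000)
φ3=240.0°: virtual centre (-0.1324, -0.2294, -0.0849), radius l
|centre ₂|²−|centre ₁|² = 0.0184;  |centre ₃|²−|centre ₁|² = 0.0058
[-0.7977 0.5196 0.1966]·P = 0.0184;  [-0.7625 -0.4587 0.0269]·P = 0.0058
Cramer: x(z) = -0.0150+0.1367z;  y(z) = 0.0124-0.1686z
into |P−centre ₁|² = l²: 1.0471z² + 0.1203z + -0.0230 = 0;  Δ = 0.1107;  z = -0.2163 or 0.1014 → z<0 root = -0.2163
x = -0.0446, y = 0.0489

(-0.0446, 0.0489, -0.2163)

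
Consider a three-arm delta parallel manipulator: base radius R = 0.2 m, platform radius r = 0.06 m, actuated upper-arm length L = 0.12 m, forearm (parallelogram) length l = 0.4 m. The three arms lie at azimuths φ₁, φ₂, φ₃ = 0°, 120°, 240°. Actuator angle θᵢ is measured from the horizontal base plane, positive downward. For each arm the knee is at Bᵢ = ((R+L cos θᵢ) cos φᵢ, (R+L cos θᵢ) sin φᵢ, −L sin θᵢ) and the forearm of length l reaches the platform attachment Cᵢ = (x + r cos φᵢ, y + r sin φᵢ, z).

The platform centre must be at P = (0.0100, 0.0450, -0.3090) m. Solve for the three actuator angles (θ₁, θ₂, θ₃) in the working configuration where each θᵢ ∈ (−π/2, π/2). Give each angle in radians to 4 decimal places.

φ1=0.0° → target in arm frame (0.0100, 0.0450)
  A cos θ + B sin θ = C:  0.1300·cos θ + -0.3090·sin θ = 0.1300
  √(A²+B²)=0.3352;  θ1 = -1.1726+1.1726 ≈ 0.0001
rotate P by −φ2: (0.0340, -0.0312, -0.3090)
  e−x'=0.1060;  (l²−L²−(e−x')²−y'²−z²)/2L = 0.1579
  θ2 = atan2(B,A) + arccos(C/0.3267) = -0.1741
φ3=240.0° → target in arm frame (-0.0440, -0.0138)
  A cos θ + B sin θ = C:  0.1840·cos θ + -0.3090·sin θ = 0.0670
  √(A²+B²)=0.3596;  θ3 = -1.0338+1.3834 ≈ 0.3496

θ₁ = 0.0001, θ₂ = -0.1741, θ₃ = 0.3496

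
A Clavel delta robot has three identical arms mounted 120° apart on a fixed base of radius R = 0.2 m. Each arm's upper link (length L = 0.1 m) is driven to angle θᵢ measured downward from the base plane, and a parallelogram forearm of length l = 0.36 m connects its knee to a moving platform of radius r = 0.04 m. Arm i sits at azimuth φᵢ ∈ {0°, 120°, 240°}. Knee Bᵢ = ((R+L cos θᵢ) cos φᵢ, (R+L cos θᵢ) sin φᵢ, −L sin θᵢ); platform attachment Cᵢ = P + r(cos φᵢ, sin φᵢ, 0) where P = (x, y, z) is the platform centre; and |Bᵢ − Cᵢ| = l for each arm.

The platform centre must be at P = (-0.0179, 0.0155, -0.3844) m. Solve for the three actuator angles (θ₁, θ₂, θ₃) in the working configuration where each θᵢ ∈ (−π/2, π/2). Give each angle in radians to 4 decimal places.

arm 1 (φ=0.0°): x'=-0.0179, y'=0.0155
  e−x'=0.1779;  (l²−L²−(e−x')²−y'²−z²)/2L = -0.3003
  θ1 = atan2(B,A) + arccos(C/0.4236) = 1.2214
φ2=120.0° → target in arm frame (0.0224, 0.0078)
  A cos θ + B sin θ = C:  0.1376·cos θ + -0.3844·sin θ = -0.2358
  γ=atan2(-0.3844,0.1376)=-1.2270;  ψ=arccos(-0.5776)=2.1866;  θ2=γ+ψ≈0.9596
φ3=240.0° → target in arm frame (-0.0045, -0.0233)
  e−x'=0.1645;  (l²−L²−(e−x')²−y'²−z²)/2L = -0.2788
  γ=atan2(-0.3844,0.1645)=-1.1665;  ψ=arccos(-0.6668)=2.3006;  θ3=γ+ψ≈1.1342

θ₁ = 1.2214, θ₂ = 0.9596, θ₃ = 1.1342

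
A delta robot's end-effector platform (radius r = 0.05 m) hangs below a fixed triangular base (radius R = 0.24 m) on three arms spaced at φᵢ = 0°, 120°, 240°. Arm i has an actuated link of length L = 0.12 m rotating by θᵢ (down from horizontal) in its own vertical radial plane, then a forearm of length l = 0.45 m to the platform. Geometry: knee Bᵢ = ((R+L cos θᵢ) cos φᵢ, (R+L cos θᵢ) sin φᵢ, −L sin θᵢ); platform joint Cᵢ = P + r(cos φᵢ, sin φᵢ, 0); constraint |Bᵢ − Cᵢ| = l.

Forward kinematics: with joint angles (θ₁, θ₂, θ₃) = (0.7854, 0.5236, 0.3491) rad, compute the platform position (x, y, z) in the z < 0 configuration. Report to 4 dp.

(-0.0430, -0.0177, -0.4029)

φ1=0.0°: virtual centre (0.2749, 0.0000, -0.0849), radius l
arm 2 at φ=120.0°: ρ2 = 0.2939;  S2 = (-0.1470, 0.2545, -0.0600)
arm 3 at φ=240.0°: ρ3 = 0.3028;  S3 = (-0.1514, -0.2622, -0.0410)
subtract pairs → two planes through P
[-0.8436 0.5091 0.0497]·P = 0.0072;  [-0.8525 -0.5244 0.0876]·P = 0.0106
det = 0.8764;  x = -0.0105+0.0806z,  y = -0.0032+0.0360z
into |P−S₁|² = l²: 1.0078z² + 0.1235z + -0.1139 = 0;  Δ = 0.4743;  z = -0.4029 or 0.2804 → z<0 root = -0.4029
x = -0.0430, y = -0.0177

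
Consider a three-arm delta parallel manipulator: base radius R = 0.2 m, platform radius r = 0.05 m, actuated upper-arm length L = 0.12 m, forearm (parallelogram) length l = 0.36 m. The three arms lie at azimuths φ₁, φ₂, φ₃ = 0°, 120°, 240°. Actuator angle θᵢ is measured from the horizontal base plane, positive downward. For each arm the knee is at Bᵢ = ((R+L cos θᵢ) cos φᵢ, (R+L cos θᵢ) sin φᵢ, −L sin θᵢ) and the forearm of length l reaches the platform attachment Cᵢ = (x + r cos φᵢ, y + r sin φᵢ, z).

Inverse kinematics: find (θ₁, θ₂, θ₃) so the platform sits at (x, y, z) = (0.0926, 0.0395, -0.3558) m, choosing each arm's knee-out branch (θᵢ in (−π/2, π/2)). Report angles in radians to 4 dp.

arm 1 (φ=0.0°): x'=0.0926, y'=0.0395
  e−x'=0.0574;  (l²−L²−(e−x')²−y'²−z²)/2L = -0.0677
  √(A²+B²)=0.3604;  θ1 = -1.4108+1.7598 ≈ 0.3489
rotate P by −φ2: (-0.0121, -0.0999, -0.3558)
  A=0.1621, B=-0.3558, C=(l²−L²−A²−y'²−z²)/(2L)=-0.1986
  √(A²+B²)=0.3910;  θ2 = -1.1433+2.1035 ≈ 0.9602
rotate P by −φ3: (-0.0805, 0.0604, -0.3558)
  A=0.2305, B=-0.3558, C=(l²−L²−A²−y'²−z²)/(2L)=-0.2841
  γ=atan2(-0.3558,0.2305)=-0.9959;  ψ=arccos(-0.6701)=2.3052;  θ3=γ+ψ≈1.3092

θ₁ = 0.3489, θ₂ = 0.9602, θ₃ = 1.3092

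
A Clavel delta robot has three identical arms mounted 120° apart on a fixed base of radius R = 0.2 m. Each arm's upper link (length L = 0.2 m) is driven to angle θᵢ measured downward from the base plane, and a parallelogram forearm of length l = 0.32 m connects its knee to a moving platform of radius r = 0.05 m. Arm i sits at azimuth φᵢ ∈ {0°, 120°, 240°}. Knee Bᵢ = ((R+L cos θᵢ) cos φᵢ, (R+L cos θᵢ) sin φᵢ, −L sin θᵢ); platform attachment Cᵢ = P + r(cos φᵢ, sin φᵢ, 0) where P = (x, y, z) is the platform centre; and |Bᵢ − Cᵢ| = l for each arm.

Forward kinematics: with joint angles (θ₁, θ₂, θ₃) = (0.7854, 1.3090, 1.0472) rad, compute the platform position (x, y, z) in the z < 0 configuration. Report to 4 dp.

(0.0639, -0.0410, -0.3627)

S1 = (0.2914·cos0.0°, 0.2914·sin0.0°, -0.1414) = (0.2914, 0.0000, -0.1414)
arm 2 at φ=120.0°: (R−r)+L cos θ2 = 0.2018;  S2 = (-0.1009, 0.1747, -0.1932)
S3 = (0.2500·cos240.0°, 0.2500·sin240.0°, -0.1732) = (-0.1250, -0.2165, -0.1732)
subtract pairs → two planes through P
[-0.7846 0.3495 -0.1035]·P = -0.0269;  [-0.8328 -0.4330 -0.0636]·P = -0.0124
det = 0.6308;  x = 0.0253+-0.1063z,  y = -0.0201+0.0576z
into |P−S₁|² = l²: 1.0146z² + 0.3371z + -0.0112 = 0;  Δ = 0.1591;  z = -0.3627 or 0.0304 → z<0 root = -0.3627
x = 0.0639, y = -0.0410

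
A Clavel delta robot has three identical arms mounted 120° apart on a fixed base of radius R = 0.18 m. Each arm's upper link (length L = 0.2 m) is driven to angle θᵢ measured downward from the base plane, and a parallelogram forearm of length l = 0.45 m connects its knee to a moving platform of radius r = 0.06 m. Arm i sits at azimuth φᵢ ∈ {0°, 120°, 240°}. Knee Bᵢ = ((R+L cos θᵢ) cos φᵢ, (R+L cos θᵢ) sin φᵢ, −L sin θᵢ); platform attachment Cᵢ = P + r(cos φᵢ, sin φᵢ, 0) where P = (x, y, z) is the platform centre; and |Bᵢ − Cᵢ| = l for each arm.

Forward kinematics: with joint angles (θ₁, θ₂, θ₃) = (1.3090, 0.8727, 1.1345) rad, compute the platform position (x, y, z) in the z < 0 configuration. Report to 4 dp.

φ1=0.0°: virtual centre (0.1718, 0.0000, -0.1932), radius l
φ2=120.0°: virtual centre (-0.1243, 0.2153, -0.1532), radius l
φ3=240.0°: virtual centre (-0.1023, -0.1771, -0.1813), radius l
subtract pairs → two planes through P
linear system: -0.5921x+0.4305y = 0.0184−0.0799z; -0.5480x+-0.3542y = 0.0079−0.0238z
det = 0.4457;  x = -0.0222+0.0866z,  y = 0.0122+-0.0666z
sphere 1 gives Az²+Bz+C=0 with A=1.0119, B=0.3512, C=-0.1274;  B²−4AC=0.6390;  roots -0.5685, 0.2215;  negative root z = -0.5685
x = -0.0715, y = 0.0501

(-0.0715, 0.0501, -0.5685)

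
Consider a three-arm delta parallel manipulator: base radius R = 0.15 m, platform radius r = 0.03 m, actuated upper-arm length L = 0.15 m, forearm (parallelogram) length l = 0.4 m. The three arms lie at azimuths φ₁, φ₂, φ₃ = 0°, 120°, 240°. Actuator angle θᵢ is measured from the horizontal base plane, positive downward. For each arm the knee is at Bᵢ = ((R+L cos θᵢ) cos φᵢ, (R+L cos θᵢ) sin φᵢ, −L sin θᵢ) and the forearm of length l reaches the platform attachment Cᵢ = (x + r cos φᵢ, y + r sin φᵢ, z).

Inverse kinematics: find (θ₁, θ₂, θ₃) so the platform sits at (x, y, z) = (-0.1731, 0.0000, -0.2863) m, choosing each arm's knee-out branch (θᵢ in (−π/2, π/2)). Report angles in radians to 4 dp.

θ₁ = 1.0468, θ₂ = -0.2620, θ₃ = -0.2620

φ1=0.0° → target in arm frame (-0.1731, 0.0000)
  A=0.2931, B=-0.2863, C=(l²−L²−A²−y'²−z²)/(2L)=-0.1013
  θ1 = atan2(B,A) + arccos(C/0.4097) = 1.0468
arm 2 (φ=120.0°): x'=0.0865, y'=0.1499
  e−x'=0.0335;  (l²−L²−(e−x')²−y'²−z²)/2L = 0.1065
  γ=atan2(-0.2863,0.0335)=-1.4545;  ψ=arccos(0.3694)=1.1925;  θ2=γ+ψ≈-0.2620
φ3=240.0° → target in arm frame (0.0866, -0.1499)
  A cos θ + B sin θ = C:  0.0334·cos θ + -0.2863·sin θ = 0.1065
  γ=atan2(-0.2863,0.0334)=-1.4545;  ψ=arccos(0.3694)=1.1925;  θ3=γ+ψ≈-0.2620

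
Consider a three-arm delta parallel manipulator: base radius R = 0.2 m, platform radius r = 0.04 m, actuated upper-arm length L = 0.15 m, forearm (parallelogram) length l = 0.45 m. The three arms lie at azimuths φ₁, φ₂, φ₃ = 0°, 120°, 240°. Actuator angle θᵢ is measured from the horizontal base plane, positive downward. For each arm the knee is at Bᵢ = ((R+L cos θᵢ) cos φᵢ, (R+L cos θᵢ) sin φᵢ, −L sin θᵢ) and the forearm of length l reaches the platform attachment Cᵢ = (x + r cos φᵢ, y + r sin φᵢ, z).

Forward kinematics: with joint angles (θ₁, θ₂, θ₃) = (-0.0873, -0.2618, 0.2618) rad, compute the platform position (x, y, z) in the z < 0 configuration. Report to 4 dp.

(0.0106, 0.0471, -0.3201)

φ1=0.0°: virtual centre (0.3094, 0.0000, 0.0131), radius l
O2 = (0.3049·cos120.0°, 0.3049·sin120.0°, 0.0388) = (-0.1524, 0.2640, 0.0388)
φ3=240.0°: virtual centre (-0.1524, -0.2640, -0.0388), radius l
subtract pairs → two planes through P
linear system: -0.9237x+0.5281y = -0.0015−0.0515z; -0.9237x+-0.5281y = -0.0015−-0.1038z
Cramer: x(z) = 0.0016-0.0283z;  y(z) = 0.0000-0.1470z
sphere 1 gives Az²+Bz+C=0 with A=1.0224, B=-0.0087, C=-0.1076;  B²−4AC=0.4399;  roots -0.3201, 0.3286;  negative root z = -0.3201
x = 0.0106, y = 0.0471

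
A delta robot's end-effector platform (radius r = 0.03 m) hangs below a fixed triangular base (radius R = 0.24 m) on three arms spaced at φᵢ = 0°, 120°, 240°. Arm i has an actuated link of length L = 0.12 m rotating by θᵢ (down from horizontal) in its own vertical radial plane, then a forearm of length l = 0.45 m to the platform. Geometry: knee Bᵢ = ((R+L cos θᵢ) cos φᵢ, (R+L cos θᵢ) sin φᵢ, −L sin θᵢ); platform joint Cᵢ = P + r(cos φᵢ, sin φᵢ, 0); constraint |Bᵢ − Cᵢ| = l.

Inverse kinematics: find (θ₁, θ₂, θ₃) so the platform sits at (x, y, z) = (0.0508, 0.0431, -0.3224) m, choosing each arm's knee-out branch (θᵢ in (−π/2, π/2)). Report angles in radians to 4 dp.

rotate P by −φ1: (0.0508, 0.0431, -0.3224)
  e−x'=0.1592;  (l²−L²−(e−x')²−y'²−z²)/2L = 0.2373
  γ=atan2(-0.3224,0.1592)=-1.1121;  ψ=arccos(0.6600)=0.8500;  θ1=γ+ψ≈-0.2622
φ2=120.0° → target in arm frame (0.0119, -0.0655)
  A cos θ + B sin θ = C:  0.1981·cos θ + -0.3224·sin θ = 0.1693
  √(A²+B²)=0.3784;  θ2 = -1.0199+1.1069 ≈ 0.0871
arm 3 (φ=240.0°): x'=-0.0627, y'=0.0224
  A cos θ + B sin θ = C:  0.2727·cos θ + -0.3224·sin θ = 0.0386
  √(A²+B²)=0.4223;  θ3 = -0.8687+1.4791 ≈ 0.6105

θ₁ = -0.2622, θ₂ = 0.0871, θ₃ = 0.6105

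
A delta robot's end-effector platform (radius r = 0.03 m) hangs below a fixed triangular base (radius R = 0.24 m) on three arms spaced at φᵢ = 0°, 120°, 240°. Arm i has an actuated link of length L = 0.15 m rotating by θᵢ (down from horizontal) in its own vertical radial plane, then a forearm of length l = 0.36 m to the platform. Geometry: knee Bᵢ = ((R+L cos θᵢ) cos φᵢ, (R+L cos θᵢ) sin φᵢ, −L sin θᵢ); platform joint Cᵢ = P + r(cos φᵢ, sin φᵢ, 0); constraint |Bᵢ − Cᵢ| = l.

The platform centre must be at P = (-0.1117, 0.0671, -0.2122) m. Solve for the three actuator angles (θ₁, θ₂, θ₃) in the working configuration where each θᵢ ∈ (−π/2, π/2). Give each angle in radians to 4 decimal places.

rotate P by −φ1: (-0.1117, 0.0671, -0.2122)
  e−x'=0.3217;  (l²−L²−(e−x')²−y'²−z²)/2L = -0.1531
  √(A²+B²)=0.3854;  θ1 = -0.5831+1.9793 ≈ 1.3962
arm 2 (φ=120.0°): x'=0.1140, y'=0.0632
  A=0.0960, B=-0.2122, C=(l²−L²−A²−y'²−z²)/(2L)=0.1629
  √(A²+B²)=0.2329;  θ2 = -1.1458+0.7966 ≈ -0.3492
rotate P by −φ3: (-0.0023, -0.1303, -0.2122)
  A=0.2123, B=-0.2122, C=(l²−L²−A²−y'²−z²)/(2L)=0.0001
  θ3 = atan2(B,A) + arccos(C/0.3001) = 0.7851

θ₁ = 1.3962, θ₂ = -0.3492, θ₃ = 0.7851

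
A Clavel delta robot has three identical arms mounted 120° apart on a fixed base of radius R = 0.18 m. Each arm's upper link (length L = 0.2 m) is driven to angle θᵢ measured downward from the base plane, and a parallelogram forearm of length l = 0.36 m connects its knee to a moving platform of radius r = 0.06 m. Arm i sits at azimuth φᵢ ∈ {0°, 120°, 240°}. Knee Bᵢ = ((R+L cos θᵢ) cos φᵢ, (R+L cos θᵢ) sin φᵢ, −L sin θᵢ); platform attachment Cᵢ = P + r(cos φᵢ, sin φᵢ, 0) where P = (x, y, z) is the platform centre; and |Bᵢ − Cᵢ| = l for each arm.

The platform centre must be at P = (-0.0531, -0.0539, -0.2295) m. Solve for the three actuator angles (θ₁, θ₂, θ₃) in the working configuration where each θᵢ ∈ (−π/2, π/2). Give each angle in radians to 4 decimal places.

θ₁ = 0.6109, θ₂ = 0.4366, θ₃ = -0.1747

arm 1 (φ=0.0°): x'=-0.0531, y'=-0.0539
  A cos θ + B sin θ = C:  0.1731·cos θ + -0.2295·sin θ = 0.0102
  γ=atan2(-0.2295,0.1731)=-0.9246;  ψ=arccos(0.0353)=1.5355;  θ1=γ+ψ≈0.6109
φ2=120.0° → target in arm frame (-0.0201, 0.0729)
  A=0.1401, B=-0.2295, C=(l²−L²−A²−y'²−z²)/(2L)=0.0299
  θ2 = atan2(B,A) + arccos(C/0.2689) = 0.4366
rotate P by −φ3: (0.0732, -0.0190, -0.2295)
  e−x'=0.0468;  (l²−L²−(e−x')²−y'²−z²)/2L = 0.0859
  θ3 = atan2(B,A) + arccos(C/0.2342) = -0.1747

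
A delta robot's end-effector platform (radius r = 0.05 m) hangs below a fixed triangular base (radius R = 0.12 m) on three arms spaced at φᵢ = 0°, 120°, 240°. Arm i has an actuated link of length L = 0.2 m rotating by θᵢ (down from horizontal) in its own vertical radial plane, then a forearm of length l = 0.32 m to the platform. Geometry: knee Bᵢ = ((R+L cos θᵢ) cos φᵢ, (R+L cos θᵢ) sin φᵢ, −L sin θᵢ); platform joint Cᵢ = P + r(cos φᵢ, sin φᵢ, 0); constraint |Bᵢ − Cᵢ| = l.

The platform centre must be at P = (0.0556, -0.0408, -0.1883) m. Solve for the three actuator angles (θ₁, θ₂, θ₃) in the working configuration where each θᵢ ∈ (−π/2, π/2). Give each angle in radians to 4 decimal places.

arm 1 (φ=0.0°): x'=0.0556, y'=-0.0408
  A=0.0144, B=-0.1883, C=(l²−L²−A²−y'²−z²)/(2L)=0.0627
  √(A²+B²)=0.1888;  θ1 = -1.4945+1.2325 ≈ -0.2620
arm 2 (φ=120.0°): x'=-0.0631, y'=-0.0278
  e−x'=0.1331;  (l²−L²−(e−x')²−y'²−z²)/2L = 0.0211
  θ2 = atan2(B,A) + arccos(C/0.2306) = 0.5237
rotate P by −φ3: (0.0075, 0.0686, -0.1883)
  A cos θ + B sin θ = C:  0.0625·cos θ + -0.1883·sin θ = 0.0459
  γ=atan2(-0.1883,0.0625)=-1.2505;  ψ=arccos(0.2311)=1.3376;  θ3=γ+ψ≈0.0871

θ₁ = -0.2620, θ₂ = 0.5237, θ₃ = 0.0871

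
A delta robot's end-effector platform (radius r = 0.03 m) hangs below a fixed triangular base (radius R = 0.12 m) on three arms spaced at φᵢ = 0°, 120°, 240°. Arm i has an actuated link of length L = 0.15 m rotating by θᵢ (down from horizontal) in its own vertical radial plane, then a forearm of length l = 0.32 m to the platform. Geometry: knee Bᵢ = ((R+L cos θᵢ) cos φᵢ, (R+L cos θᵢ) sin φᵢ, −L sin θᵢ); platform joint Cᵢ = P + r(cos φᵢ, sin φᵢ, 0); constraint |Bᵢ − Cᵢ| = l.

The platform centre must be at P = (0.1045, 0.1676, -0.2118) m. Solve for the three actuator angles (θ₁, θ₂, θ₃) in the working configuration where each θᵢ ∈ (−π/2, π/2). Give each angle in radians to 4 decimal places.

θ₁ = -0.1744, θ₂ = -0.0869, θ₃ = 1.3962

φ1=0.0° → target in arm frame (0.1045, 0.1676)
  A=-0.0145, B=-0.2118, C=(l²−L²−A²−y'²−z²)/(2L)=0.0225
  γ=atan2(-0.2118,-0.0145)=-1.6392;  ψ=arccos(0.1058)=1.4648;  θ1=γ+ψ≈-0.1744
φ2=120.0° → target in arm frame (0.0929, -0.1743)
  e−x'=-0.0029;  (l²−L²−(e−x')²−y'²−z²)/2L = 0.0155
  √(A²+B²)=0.2118;  θ2 = -1.5845+1.4975 ≈ -0.0869
arm 3 (φ=240.0°): x'=-0.1974, y'=0.0067
  A=0.2874, B=-0.2118, C=(l²−L²−A²−y'²−z²)/(2L)=-0.1587
  γ=atan2(-0.2118,0.2874)=-0.6351;  ψ=arccos(-0.4444)=2.0313;  θ3=γ+ψ≈1.3962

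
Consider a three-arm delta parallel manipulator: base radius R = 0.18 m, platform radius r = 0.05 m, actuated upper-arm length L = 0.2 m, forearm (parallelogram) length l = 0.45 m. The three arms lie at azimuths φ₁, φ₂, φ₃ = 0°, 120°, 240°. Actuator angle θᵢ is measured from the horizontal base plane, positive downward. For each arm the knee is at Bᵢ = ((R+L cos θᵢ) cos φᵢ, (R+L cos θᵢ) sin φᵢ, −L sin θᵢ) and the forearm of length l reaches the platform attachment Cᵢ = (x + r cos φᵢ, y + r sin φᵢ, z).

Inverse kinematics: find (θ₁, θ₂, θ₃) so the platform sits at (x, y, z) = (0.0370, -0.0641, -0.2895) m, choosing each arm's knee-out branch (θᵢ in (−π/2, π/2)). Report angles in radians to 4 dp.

arm 1 (φ=0.0°): x'=0.0370, y'=-0.0641
  A cos θ + B sin θ = C:  0.0930·cos θ + -0.2895·sin θ = 0.1648
  √(A²+B²)=0.3041;  θ1 = -1.2600+0.9979 ≈ -0.2621
φ2=120.0° → target in arm frame (-0.0740, 0.0000)
  A=0.2040, B=-0.2895, C=(l²−L²−A²−y'²−z²)/(2L)=0.0927
  √(A²+B²)=0.3542;  θ2 = -0.9569+1.3060 ≈ 0.3491
rotate P by −φ3: (0.0370, 0.0641, -0.2895)
  A cos θ + B sin θ = C:  0.0930·cos θ + -0.2895·sin θ = 0.1648
  γ=atan2(-0.2895,0.0930)=-1.2600;  ψ=arccos(0.5421)=0.9979;  θ3=γ+ψ≈-0.2622

θ₁ = -0.2621, θ₂ = 0.3491, θ₃ = -0.2622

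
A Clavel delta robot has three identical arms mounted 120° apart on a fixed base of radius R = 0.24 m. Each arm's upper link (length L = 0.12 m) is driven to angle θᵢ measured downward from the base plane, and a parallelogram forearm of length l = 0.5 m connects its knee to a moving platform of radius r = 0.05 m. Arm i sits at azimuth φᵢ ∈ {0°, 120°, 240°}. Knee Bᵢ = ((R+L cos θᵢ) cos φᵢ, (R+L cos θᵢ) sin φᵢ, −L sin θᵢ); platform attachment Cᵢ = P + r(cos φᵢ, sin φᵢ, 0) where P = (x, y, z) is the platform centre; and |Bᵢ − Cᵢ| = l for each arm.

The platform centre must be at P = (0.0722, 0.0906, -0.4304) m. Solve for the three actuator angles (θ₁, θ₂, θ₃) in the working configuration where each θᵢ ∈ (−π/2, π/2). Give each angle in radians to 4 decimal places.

θ₁ = 0.0000, θ₂ = 0.1748, θ₃ = 0.9600

φ1=0.0° → target in arm frame (0.0722, 0.0906)
  e−x'=0.1178;  (l²−L²−(e−x')²−y'²−z²)/2L = 0.1178
  √(A²+B²)=0.4462;  θ1 = -1.3036+1.3037 ≈ 0.0000
rotate P by −φ2: (0.0424, -0.1078, -0.4304)
  A=0.1476, B=-0.4304, C=(l²−L²−A²−y'²−z²)/(2L)=0.0706
  θ2 = atan2(B,A) + arccos(C/0.4550) = 0.1748
arm 3 (φ=240.0°): x'=-0.1146, y'=0.0172
  A=0.3046, B=-0.4304, C=(l²−L²−A²−y'²−z²)/(2L)=-0.1779
  θ3 = atan2(B,A) + arccos(C/0.5273) = 0.9600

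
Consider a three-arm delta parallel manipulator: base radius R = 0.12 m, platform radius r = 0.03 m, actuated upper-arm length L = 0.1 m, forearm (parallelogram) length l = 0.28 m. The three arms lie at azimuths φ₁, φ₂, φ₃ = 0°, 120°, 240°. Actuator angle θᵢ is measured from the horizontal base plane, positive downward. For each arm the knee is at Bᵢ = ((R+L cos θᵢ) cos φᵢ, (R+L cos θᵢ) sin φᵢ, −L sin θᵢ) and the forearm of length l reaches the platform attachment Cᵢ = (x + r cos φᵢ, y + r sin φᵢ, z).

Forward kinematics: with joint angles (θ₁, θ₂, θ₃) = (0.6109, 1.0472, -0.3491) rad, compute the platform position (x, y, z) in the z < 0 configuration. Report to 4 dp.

arm 1 at φ=0.0°: e+L cos θ1 = 0.1719;  S1 = (0.1719, 0.0000, -0.0574)
S2 = (0.1400·cos120.0°, 0.1400·sin120.0°, -0.0866) = (-0.0700, 0.1212, -0.0866)
arm 3 at φ=240.0°: e+L cos θ3 = 0.1840;  S3 = (-0.0920, -0.1593, 0.0342)
subtract pairs → two planes through P
linear system: -0.4838x+0.2425y = -0.0057−-0.0585z; -0.5278x+-0.3186y = 0.0022−0.1831z
det = 0.2822;  x = 0.0046+0.0913z,  y = -0.0145+0.4234z
into |P−S₁|² = l²: 1.1876z² + 0.0719z + -0.0469 = 0;  Δ = 0.2280;  z = -0.2313 or 0.1708 → z<0 root = -0.2313
x = -0.0165, y = -0.1124

(-0.0165, -0.1124, -0.2313)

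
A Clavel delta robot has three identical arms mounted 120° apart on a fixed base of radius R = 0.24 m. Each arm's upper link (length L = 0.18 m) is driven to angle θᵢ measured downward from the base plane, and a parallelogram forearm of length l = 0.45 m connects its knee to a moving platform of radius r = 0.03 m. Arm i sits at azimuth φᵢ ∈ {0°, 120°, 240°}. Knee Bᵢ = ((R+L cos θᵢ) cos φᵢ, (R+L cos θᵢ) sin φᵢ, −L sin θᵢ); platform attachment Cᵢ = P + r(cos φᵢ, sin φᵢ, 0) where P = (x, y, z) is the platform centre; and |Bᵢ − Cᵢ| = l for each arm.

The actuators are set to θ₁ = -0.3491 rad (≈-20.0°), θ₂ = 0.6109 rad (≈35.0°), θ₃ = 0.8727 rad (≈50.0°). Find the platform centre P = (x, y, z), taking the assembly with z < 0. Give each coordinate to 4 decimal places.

(0.1149, 0.0320, -0.3013)

arm 1 at φ=0.0°: (R−r)+L cos θ1 = 0.3791;  S1 = (0.3791, 0.0000, 0.0616)
arm 2 at φ=120.0°: (R−r)+L cos θ2 = 0.3574;  S2 = (-0.1787, 0.3096, -0.1032)
S3 = (0.3257·cos240.0°, 0.3257·sin240.0°, -0.1379) = (-0.1628, -0.2821, -0.1379)
subtract pairs → two planes through P
[-1.1157 0.6191 -0.3296]·P = -0.0091;  [-1.0840 -0.5641 -0.3989]·P = -0.0224
det = 1.3005;  x = 0.0146+-0.3329z,  y = 0.0117+-0.0675z
into |P−S₁|² = l²: 1.1154z² + 0.1180z + -0.0657 = 0;  Δ = 0.3071;  z = -0.3013 or 0.1955 → z<0 root = -0.3013
x = 0.1149, y = 0.0320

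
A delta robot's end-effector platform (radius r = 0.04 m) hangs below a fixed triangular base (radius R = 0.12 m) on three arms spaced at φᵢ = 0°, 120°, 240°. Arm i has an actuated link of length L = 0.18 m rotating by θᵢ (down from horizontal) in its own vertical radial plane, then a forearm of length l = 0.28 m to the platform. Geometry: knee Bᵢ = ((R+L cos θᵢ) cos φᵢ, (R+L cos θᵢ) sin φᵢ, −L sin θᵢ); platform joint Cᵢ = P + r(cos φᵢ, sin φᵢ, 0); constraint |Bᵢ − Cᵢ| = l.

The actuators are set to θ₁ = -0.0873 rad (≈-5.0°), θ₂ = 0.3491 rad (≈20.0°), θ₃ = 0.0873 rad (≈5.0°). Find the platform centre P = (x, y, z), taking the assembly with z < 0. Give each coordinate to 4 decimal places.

φ1=0.0°: virtual centre (0.2593, 0.0000, 0.0157), radius l
S2 = (0.2491·cos120.0°, 0.2491·sin120.0°, -0.0616) = (-0.1246, 0.2158, -0.0616)
arm 3 at φ=240.0°: ρ3 = 0.2593;  S3 = (-0.1297, -0.2246, -0.0157)
|S₂|²−|S₁|² = -0.0016;  |S₃|²−|S₁|² = 0.0000
linear system: -0.7678x+0.4315y = -0.0016−-0.1545z; -0.7779x+-0.4491y = 0.0000−-0.0628z
Cramer: x(z) = 0.0011-0.1418z;  y(z) = -0.0019+0.1058z
into |P−S₁|² = l²: 1.0313z² + 0.0415z + -0.0115 = 0;  Δ = 0.0490;  z = -0.1274 or 0.0872 → z<0 root = -0.1274
x = 0.0191, y = -0.0153

(0.0191, -0.0153, -0.1274)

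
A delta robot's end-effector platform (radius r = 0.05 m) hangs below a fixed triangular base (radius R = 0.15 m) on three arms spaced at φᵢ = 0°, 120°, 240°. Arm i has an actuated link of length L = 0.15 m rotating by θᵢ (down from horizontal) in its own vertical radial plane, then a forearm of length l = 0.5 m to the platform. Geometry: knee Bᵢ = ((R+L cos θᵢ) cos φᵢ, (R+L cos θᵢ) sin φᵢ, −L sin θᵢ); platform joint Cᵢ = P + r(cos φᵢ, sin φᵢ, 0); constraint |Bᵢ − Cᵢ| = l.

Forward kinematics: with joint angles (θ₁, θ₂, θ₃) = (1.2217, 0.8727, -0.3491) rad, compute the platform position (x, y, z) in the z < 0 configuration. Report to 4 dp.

arm 1 at φ=0.0°: ρ1 = 0.1513;  O1 = (0.1513, 0.0000, -0.1410)
arm 2 at φ=120.0°: ρ2 = 0.1964;  O2 = (-0.0982, 0.1701, -0.1149)
arm 3 at φ=240.0°: ρ3 = 0.2410;  O3 = (-0.1205, -0.2087, 0.0513)
subtract pairs → two planes through P
linear system: -0.4990x+0.3402y = 0.0090−0.0521z; -0.5436x+-0.4173y = 0.0179−0.3845z
det = 0.3932;  x = -0.0251+0.3880z,  y = -0.0103+0.4160z
quadratic in z: (1.3236)z²+(0.1365)z+(-0.1989)=0, √Δ=1.0353 → z ∈ {-0.4426, 0.3395}; z = -0.4426 (taking z<0)
x = -0.1968, y = -0.1944

(-0.1968, -0.1944, -0.4426)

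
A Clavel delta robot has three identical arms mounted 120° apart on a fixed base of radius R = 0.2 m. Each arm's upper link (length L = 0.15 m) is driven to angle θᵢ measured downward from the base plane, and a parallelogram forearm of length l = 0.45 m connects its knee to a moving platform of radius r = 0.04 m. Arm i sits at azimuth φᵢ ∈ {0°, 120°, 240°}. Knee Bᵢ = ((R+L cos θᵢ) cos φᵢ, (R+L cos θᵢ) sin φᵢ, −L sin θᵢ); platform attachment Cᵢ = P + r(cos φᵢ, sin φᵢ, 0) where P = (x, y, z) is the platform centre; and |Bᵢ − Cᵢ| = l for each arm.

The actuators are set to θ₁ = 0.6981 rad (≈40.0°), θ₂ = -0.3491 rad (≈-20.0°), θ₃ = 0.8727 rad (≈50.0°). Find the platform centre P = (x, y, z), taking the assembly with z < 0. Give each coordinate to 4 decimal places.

(-0.0528, 0.1401, -0.3711)

S1 = (0.2749·cos0.0°, 0.2749·sin0.0°, -0.0964) = (0.2749, 0.0000, -0.0964)
S2 = (0.3010·cos120.0°, 0.3010·sin120.0°, 0.0513) = (-0.1505, 0.2606, 0.0513)
φ3=240.0°: virtual centre (-0.1282, -0.2221, -0.1149), radius l
|S₂|²−|S₁|² = 0.0083;  |S₃|²−|S₁|² = -0.0059
plane₁₂: -0.8508x+0.5213y+0.2954z = 0.0083
Cramer: x(z) = -0.0008+0.1402z;  y(z) = 0.0147-0.3379z
into |P−S₁|² = l²: 1.1338z² + 0.1056z + -0.1170 = 0;  Δ = 0.5417;  z = -0.3711 or 0.2780 → z<0 root = -0.3711
x = -0.0528, y = 0.1401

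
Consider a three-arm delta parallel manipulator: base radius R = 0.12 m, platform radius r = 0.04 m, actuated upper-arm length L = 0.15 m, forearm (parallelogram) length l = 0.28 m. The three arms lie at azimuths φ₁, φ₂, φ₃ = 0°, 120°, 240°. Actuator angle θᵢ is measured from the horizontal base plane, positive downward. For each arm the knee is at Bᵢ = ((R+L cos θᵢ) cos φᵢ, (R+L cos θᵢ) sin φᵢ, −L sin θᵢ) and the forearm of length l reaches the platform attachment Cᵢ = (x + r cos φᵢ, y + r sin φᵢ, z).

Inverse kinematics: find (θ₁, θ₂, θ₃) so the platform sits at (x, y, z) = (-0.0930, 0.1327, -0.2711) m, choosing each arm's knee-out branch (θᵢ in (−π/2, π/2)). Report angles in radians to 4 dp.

rotate P by −φ1: (-0.0930, 0.1327, -0.2711)
  e−x'=0.1730;  (l²−L²−(e−x')²−y'²−z²)/2L = -0.2171
  γ=atan2(-0.2711,0.1730)=-1.0028;  ψ=arccos(-0.6751)=2.3119;  θ1=γ+ψ≈1.3091
arm 2 (φ=120.0°): x'=0.1614, y'=0.0142
  A cos θ + B sin θ = C:  -0.0814·cos θ + -0.2711·sin θ = -0.0814
  γ=atan2(-0.2711,-0.0814)=-1.8626;  ψ=arccos(-0.2876)=1.8626;  θ2=γ+ψ≈0.0000
arm 3 (φ=240.0°): x'=-0.0684, y'=-0.1469
  A cos θ + B sin θ = C:  0.1484·cos θ + -0.2711·sin θ = -0.2040
  γ=atan2(-0.2711,0.1484)=-1.0699;  ψ=arccos(-0.6601)=2.2917;  θ3=γ+ψ≈1.2218

θ₁ = 1.3091, θ₂ = 0.0000, θ₃ = 1.2218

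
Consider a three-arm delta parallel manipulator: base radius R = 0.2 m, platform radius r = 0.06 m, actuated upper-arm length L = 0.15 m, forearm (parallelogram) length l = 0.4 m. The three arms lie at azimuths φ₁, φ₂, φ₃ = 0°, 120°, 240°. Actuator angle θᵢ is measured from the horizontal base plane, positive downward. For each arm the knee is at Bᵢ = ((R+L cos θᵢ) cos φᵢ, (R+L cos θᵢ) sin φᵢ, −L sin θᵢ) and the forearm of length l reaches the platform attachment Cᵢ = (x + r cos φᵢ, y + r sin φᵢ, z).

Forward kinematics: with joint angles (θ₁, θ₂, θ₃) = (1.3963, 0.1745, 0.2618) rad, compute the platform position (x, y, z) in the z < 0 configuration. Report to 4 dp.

arm 1 at φ=0.0°: (R−r)+L cos θ1 = 0.1660;  centre 1 = (0.1660, 0.0000, -0.1477)
centre 2 = (0.2877·cos120.0°, 0.2877·sin120.0°, -0.0260) = (-0.1439, 0.2492, -0.0260)
φ3=240.0°: virtual centre (-0.1424, -0.2467, -0.0388), radius l
|centre ₂|²−|centre ₁|² = 0.0341;  |centre ₃|²−|centre ₁|² = 0.0333
linear system: -0.6198x+0.4983y = 0.0341−0.2434z; -0.6170x+-0.4934y = 0.0333−0.2178z
det = 0.6133;  x = -0.0545+0.3728z,  y = 0.0006+-0.0247z
sphere 1 gives Az²+Bz+C=0 with A=1.1396, B=0.1310, C=-0.0896;  B²−4AC=0.4254;  roots -0.3437, 0.2287;  negative root z = -0.3437
x = -0.1826, y = 0.0091

(-0.1826, 0.0091, -0.3437)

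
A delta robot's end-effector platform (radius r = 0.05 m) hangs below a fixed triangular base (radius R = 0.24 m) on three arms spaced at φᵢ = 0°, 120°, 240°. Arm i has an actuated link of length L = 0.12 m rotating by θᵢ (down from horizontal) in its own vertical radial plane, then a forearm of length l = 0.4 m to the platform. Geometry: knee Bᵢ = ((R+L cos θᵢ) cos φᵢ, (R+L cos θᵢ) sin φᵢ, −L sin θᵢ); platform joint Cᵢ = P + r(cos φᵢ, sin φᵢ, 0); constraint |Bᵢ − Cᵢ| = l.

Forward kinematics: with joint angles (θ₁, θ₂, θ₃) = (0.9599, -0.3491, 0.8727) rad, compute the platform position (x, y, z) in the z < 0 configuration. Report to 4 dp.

S1 = (0.2588·cos0.0°, 0.2588·sin0.0°, -0.0983) = (0.2588, 0.0000, -0.0983)
φ2=120.0°: virtual centre (-0.1514, 0.2622, 0.0410), radius l
arm 3 at φ=240.0°: e+L cos θ3 = 0.2671;  S3 = (-0.1336, -0.2313, -0.0919)
eliminate P² terms by subtracting sphere 1 from 2 and 3
plane₁₂: -0.8204x+0.5244y+0.2787z = 0.0167
det = 0.7911;  x = -0.0119+0.1714z,  y = 0.0133+-0.2632z
quadratic in z: (1.0987)z²+(0.0968)z+(-0.0769)=0, √Δ=0.5893 → z ∈ {-0.3122, 0.2241}; z = -0.3122 (taking z<0)
x = -0.0654, y = 0.0955

(-0.0654, 0.0955, -0.3122)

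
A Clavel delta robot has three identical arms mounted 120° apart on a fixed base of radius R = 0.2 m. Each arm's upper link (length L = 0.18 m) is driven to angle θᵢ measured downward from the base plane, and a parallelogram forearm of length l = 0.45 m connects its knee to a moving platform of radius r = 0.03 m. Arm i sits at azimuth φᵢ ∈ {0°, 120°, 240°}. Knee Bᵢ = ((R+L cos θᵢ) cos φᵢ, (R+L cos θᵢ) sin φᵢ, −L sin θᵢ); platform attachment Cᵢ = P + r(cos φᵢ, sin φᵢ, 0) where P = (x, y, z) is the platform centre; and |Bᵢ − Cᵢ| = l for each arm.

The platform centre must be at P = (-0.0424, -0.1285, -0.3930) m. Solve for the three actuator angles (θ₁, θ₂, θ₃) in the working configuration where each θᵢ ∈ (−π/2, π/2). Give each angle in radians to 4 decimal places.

arm 1 (φ=0.0°): x'=-0.0424, y'=-0.1285
  e−x'=0.2124;  (l²−L²−(e−x')²−y'²−z²)/2L = -0.1277
  √(A²+B²)=0.4467;  θ1 = -1.0753+1.8607 ≈ 0.7854
arm 2 (φ=120.0°): x'=-0.0901, y'=0.1010
  A=0.2601, B=-0.3930, C=(l²−L²−A²−y'²−z²)/(2L)=-0.1727
  γ=atan2(-0.3930,0.2601)=-0.9862;  ψ=arccos(-0.3666)=1.9461;  θ2=γ+ψ≈0.9599
arm 3 (φ=240.0°): x'=0.1325, y'=0.0275
  A=0.0375, B=-0.3930, C=(l²−L²−A²−y'²−z²)/(2L)=0.0375
  √(A²+B²)=0.3948;  θ3 = -1.4756+1.4758 ≈ 0.0001

θ₁ = 0.7854, θ₂ = 0.9599, θ₃ = 0.0001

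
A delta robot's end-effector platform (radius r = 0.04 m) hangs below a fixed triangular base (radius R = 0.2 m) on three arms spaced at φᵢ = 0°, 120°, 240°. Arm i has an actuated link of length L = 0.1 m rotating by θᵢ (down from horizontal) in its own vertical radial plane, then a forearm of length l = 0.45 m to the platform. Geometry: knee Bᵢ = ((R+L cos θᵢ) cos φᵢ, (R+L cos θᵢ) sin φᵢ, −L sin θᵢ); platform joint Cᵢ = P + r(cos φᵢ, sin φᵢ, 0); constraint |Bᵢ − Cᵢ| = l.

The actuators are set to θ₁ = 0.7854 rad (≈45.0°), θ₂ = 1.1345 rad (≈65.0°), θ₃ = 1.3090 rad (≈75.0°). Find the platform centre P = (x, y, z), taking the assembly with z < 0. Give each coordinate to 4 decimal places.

φ1=0.0°: virtual centre (0.2307, 0.0000, -0.0707), radius l
arm 2 at φ=120.0°: ρ2 = 0.2023;  centre 2 = (-0.1011, 0.1752, -0.0906)
arm 3 at φ=240.0°: ρ3 = 0.1859;  centre 3 = (-0.0929, -0.1610, -0.0966)
subtract pairs → two planes through P
[-0.6637 0.3503 -0.0398]·P = -0.0091;  [-0.6473 -0.3220 -0.0518]·P = -0.0143
Cramer: x(z) = 0.0181-0.0703z;  y(z) = 0.0082-0.0194z
quadratic in z: (1.0053)z²+(0.1710)z+(-0.1522)=0, √Δ=0.8008 → z ∈ {-0.4833, 0.3133}; z = -0.4833 (taking z<0)
x = 0.0520, y = 0.0176

(0.0520, 0.0176, -0.4833)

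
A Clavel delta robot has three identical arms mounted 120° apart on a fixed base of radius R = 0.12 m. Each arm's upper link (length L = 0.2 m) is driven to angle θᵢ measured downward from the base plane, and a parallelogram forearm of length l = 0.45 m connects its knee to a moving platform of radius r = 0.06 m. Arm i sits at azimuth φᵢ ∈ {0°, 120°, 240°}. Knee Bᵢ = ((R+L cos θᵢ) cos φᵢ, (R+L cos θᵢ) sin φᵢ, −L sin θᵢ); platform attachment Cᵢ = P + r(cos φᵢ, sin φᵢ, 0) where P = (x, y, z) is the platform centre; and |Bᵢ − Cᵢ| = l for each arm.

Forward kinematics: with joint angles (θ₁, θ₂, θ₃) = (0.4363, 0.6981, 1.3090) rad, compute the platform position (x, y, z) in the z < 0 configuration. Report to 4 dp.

(0.1540, 0.1630, -0.4948)

S1 = (0.2413·cos0.0°, 0.2413·sin0.0°, -0.0845) = (0.2413, 0.0000, -0.0845)
S2 = (0.2132·cos120.0°, 0.2132·sin120.0°, -0.1286) = (-0.1066, 0.1846, -0.1286)
φ3=240.0°: virtual centre (-0.0559, -0.0968, -0.1932), radius l
|S₂|²−|S₁|² = -0.0034;  |S₃|²−|S₁|² = -0.0155
linear system: -0.6957x+0.3693y = -0.0034−-0.0881z; -0.5943x+-0.1936y = -0.0155−-0.2173z
det = 0.3542;  x = 0.0180+-0.2748z,  y = 0.0249+-0.2792z
quadratic in z: (1.1534)z²+(0.2778)z+(-0.1449)=0, √Δ=0.8636 → z ∈ {-0.4948, 0.2539}; z = -0.4948 (taking z<0)
x = 0.1540, y = 0.1630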